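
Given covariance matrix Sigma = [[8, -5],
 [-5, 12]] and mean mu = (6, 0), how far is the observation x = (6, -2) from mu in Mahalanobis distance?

Step 1 — centre the observation: (x - mu) = (0, -2).

Step 2 — invert Sigma. det(Sigma) = 8·12 - (-5)² = 71.
  Sigma^{-1} = (1/det) · [[d, -b], [-b, a]] = [[0.169, 0.0704],
 [0.0704, 0.1127]].

Step 3 — form the quadratic (x - mu)^T · Sigma^{-1} · (x - mu):
  Sigma^{-1} · (x - mu) = (-0.1408, -0.2254).
  (x - mu)^T · [Sigma^{-1} · (x - mu)] = (0)·(-0.1408) + (-2)·(-0.2254) = 0.4507.

Step 4 — take square root: d = √(0.4507) ≈ 0.6713.

d(x, mu) = √(0.4507) ≈ 0.6713


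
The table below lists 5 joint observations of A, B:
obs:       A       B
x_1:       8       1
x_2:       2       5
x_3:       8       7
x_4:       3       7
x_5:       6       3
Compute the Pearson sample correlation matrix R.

Step 1 — column means:
  mean(A) = (8 + 2 + 8 + 3 + 6) / 5 = 27/5 = 5.4
  mean(B) = (1 + 5 + 7 + 7 + 3) / 5 = 23/5 = 4.6

Step 2 — sample variances and covariances s[i,j] = (1/(n-1)) · Σ_k (x_{k,i} - mean_i) · (x_{k,j} - mean_j), with n-1 = 4:
  s[A,A] = ((2.6)·(2.6) + (-3.4)·(-3.4) + (2.6)·(2.6) + (-2.4)·(-2.4) + (0.6)·(0.6)) / 4 = 31.2/4 = 7.8
  s[A,B] = ((2.6)·(-3.6) + (-3.4)·(0.4) + (2.6)·(2.4) + (-2.4)·(2.4) + (0.6)·(-1.6)) / 4 = -11.2/4 = -2.8
  s[B,B] = ((-3.6)·(-3.6) + (0.4)·(0.4) + (2.4)·(2.4) + (2.4)·(2.4) + (-1.6)·(-1.6)) / 4 = 27.2/4 = 6.8
  Sample standard deviations s_i = √(s[i,i]):
  s(A) = √(7.8) = 2.7928
  s(B) = √(6.8) = 2.6077

Step 3 — r_{ij} = s_{ij} / (s_i · s_j):
  r[A,A] = 1 (diagonal).
  r[A,B] = -2.8 / (2.7928 · 2.6077) = -2.8 / 7.2829 = -0.3845
  r[B,B] = 1 (diagonal).

R is symmetric with unit diagonal. Assembling:

R = [[1, -0.3845],
 [-0.3845, 1]]


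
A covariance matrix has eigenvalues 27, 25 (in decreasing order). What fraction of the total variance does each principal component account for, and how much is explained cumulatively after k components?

Step 1 — total variance = trace(Sigma) = Σ λ_i = 27 + 25 = 52.

Step 2 — fraction explained by component i = λ_i / Σ λ:
  PC1: 27/52 = 0.5192
  PC2: 25/52 = 0.4808

Step 3 — cumulative fraction after k components = (λ_1 + ... + λ_k) / Σ λ:
  k = 1: 27/52 = 0.5192
  k = 2: (27 + 25)/52 = 52/52 = 1

Summary (fraction, with percent):

explained: PC1 0.5192 (51.92%), PC2 0.4808 (48.08%);  cumulative: 0.5192, 1


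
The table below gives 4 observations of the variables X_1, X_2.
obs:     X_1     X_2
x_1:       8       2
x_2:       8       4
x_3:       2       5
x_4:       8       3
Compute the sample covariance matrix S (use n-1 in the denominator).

Step 1 — column means:
  mean(X_1) = (8 + 8 + 2 + 8) / 4 = 26/4 = 6.5
  mean(X_2) = (2 + 4 + 5 + 3) / 4 = 14/4 = 3.5

Step 2 — sample covariance S[i,j] = (1/(n-1)) · Σ_k (x_{k,i} - mean_i) · (x_{k,j} - mean_j), with n-1 = 3.
  S[X_1,X_1] = ((1.5)·(1.5) + (1.5)·(1.5) + (-4.5)·(-4.5) + (1.5)·(1.5)) / 3 = 27/3 = 9
  S[X_1,X_2] = ((1.5)·(-1.5) + (1.5)·(0.5) + (-4.5)·(1.5) + (1.5)·(-0.5)) / 3 = -9/3 = -3
  S[X_2,X_2] = ((-1.5)·(-1.5) + (0.5)·(0.5) + (1.5)·(1.5) + (-0.5)·(-0.5)) / 3 = 5/3 = 1.6667

S is symmetric (S[j,i] = S[i,j]). Assembling:

S = [[9, -3],
 [-3, 1.6667]]


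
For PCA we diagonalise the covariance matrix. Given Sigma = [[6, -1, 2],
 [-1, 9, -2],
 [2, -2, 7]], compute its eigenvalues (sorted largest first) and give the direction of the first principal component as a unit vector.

Step 1 — characteristic polynomial p(λ) = det(λI - Sigma) = λ³ - tr·λ² + c_1·λ - det, where tr = trace, c_1 = sum of the principal 2×2 minors, det = det(Sigma):
  tr = 6 + 9 + 7 = 22,
  c_1 = (6·9 - (-1)²) + (6·7 - (2)²) + (9·7 - (-2)²) = 53 + 38 + 59 = 150,
  det = 6·(9·7 - (-2)²) - (-1)·((-1)·7 - (-2)·(2)) + (2)·((-1)·(-2) - 9·(2)) = 6·(59) - (-1)·(-3) + (2)·(-16) = 319.
  So p(λ) = λ³ - 22λ² + 150λ - 319.
Step 2 — look for an integer root (rational root theorem: any rational root is an integer divisor of 319). Testing λ = 11:
  p(11) = 1331 - 2662 + 1650 - 319 = 0  ✓
  Dividing out (λ - 11): p(λ) = (λ - 11)(λ² - 11λ + 29).
Step 3 — remaining eigenvalues from the quadratic λ² - 11λ + 29 = 0:
  Δ = 11² - 4·29 = 121 - 116 = 5,  λ = (11 ± √5)/2 = (11 ± 2.2361)/2 ≈ 6.618 or 4.382.
  Sorted: λ_1 = 11,  λ_2 = 6.618,  λ_3 = 4.382  (check: sum = 22 = tr ✓).

Step 4 — unit eigenvector for λ_1 = 11: v spans the null space of (Sigma - λ_1 I), whose rows are
  r_1 = (-5, -1, 2),  r_2 = (-1, -2, -2),  r_3 = (2, -2, -4).
  v is orthogonal to every row, so take v ∝ r_1 × r_2 = ((-1)·(-2) - (2)·(-2), (2)·(-1) - (-5)·(-2), (-5)·(-2) - (-1)·(-1)) = (6, -12, 9).
  Rescale (divide by 3): u = (2, -4, 3).
  ||u|| = √((2)² + (-4)² + (3)²) = √(29) ≈ 5.3852,  v_1 = u/||u|| ≈ (0.3714, -0.7428, 0.5571) (||v_1|| = 1).

λ_1 = 11,  λ_2 = 6.618,  λ_3 = 4.382;  v_1 ≈ (0.3714, -0.7428, 0.5571)


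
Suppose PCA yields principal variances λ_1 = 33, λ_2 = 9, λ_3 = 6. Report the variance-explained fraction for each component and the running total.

Step 1 — total variance = trace(Sigma) = Σ λ_i = 33 + 9 + 6 = 48.

Step 2 — fraction explained by component i = λ_i / Σ λ:
  PC1: 33/48 = 0.6875
  PC2: 9/48 = 0.1875
  PC3: 6/48 = 0.125

Step 3 — cumulative fraction after k components = (λ_1 + ... + λ_k) / Σ λ:
  k = 1: 33/48 = 0.6875
  k = 2: (33 + 9)/48 = 42/48 = 0.875
  k = 3: (33 + 9 + 6)/48 = 48/48 = 1

Summary (fraction, with percent):

explained: PC1 0.6875 (68.75%), PC2 0.1875 (18.75%), PC3 0.125 (12.5%);  cumulative: 0.6875, 0.875, 1


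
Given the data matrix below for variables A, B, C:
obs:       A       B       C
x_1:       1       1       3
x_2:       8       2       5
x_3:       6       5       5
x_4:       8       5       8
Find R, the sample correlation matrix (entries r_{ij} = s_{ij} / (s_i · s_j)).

Step 1 — column means:
  mean(A) = (1 + 8 + 6 + 8) / 4 = 23/4 = 5.75
  mean(B) = (1 + 2 + 5 + 5) / 4 = 13/4 = 3.25
  mean(C) = (3 + 5 + 5 + 8) / 4 = 21/4 = 5.25

Step 2 — sample variances and covariances s[i,j] = (1/(n-1)) · Σ_k (x_{k,i} - mean_i) · (x_{k,j} - mean_j), with n-1 = 3:
  s[A,A] = ((-4.75)·(-4.75) + (2.25)·(2.25) + (0.25)·(0.25) + (2.25)·(2.25)) / 3 = 32.75/3 = 10.9167
  s[A,B] = ((-4.75)·(-2.25) + (2.25)·(-1.25) + (0.25)·(1.75) + (2.25)·(1.75)) / 3 = 12.25/3 = 4.0833
  s[A,C] = ((-4.75)·(-2.25) + (2.25)·(-0.25) + (0.25)·(-0.25) + (2.25)·(2.75)) / 3 = 16.25/3 = 5.4167
  s[B,B] = ((-2.25)·(-2.25) + (-1.25)·(-1.25) + (1.75)·(1.75) + (1.75)·(1.75)) / 3 = 12.75/3 = 4.25
  s[B,C] = ((-2.25)·(-2.25) + (-1.25)·(-0.25) + (1.75)·(-0.25) + (1.75)·(2.75)) / 3 = 9.75/3 = 3.25
  s[C,C] = ((-2.25)·(-2.25) + (-0.25)·(-0.25) + (-0.25)·(-0.25) + (2.75)·(2.75)) / 3 = 12.75/3 = 4.25
  Sample standard deviations s_i = √(s[i,i]):
  s(A) = √(10.9167) = 3.304
  s(B) = √(4.25) = 2.0616
  s(C) = √(4.25) = 2.0616

Step 3 — r_{ij} = s_{ij} / (s_i · s_j):
  r[A,A] = 1 (diagonal).
  r[A,B] = 4.0833 / (3.304 · 2.0616) = 4.0833 / 6.8114 = 0.5995
  r[A,C] = 5.4167 / (3.304 · 2.0616) = 5.4167 / 6.8114 = 0.7952
  r[B,B] = 1 (diagonal).
  r[B,C] = 3.25 / (2.0616 · 2.0616) = 3.25 / 4.25 = 0.7647
  r[C,C] = 1 (diagonal).

R is symmetric with unit diagonal. Assembling:

R = [[1, 0.5995, 0.7952],
 [0.5995, 1, 0.7647],
 [0.7952, 0.7647, 1]]


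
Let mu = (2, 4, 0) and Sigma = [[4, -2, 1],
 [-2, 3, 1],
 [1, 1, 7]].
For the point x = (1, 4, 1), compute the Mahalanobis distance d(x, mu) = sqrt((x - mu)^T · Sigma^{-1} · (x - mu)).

Step 1 — centre the observation: (x - mu) = (-1, 0, 1).

Step 2 — invert Sigma (cofactor / det for 3×3, or solve directly):
  Sigma^{-1} = [[0.4444, 0.3333, -0.1111],
 [0.3333, 0.6, -0.1333],
 [-0.1111, -0.1333, 0.1778]].

Step 3 — form the quadratic (x - mu)^T · Sigma^{-1} · (x - mu):
  Sigma^{-1} · (x - mu) = (-0.5556, -0.4667, 0.2889).
  (x - mu)^T · [Sigma^{-1} · (x - mu)] = (-1)·(-0.5556) + (0)·(-0.4667) + (1)·(0.2889) = 0.8444.

Step 4 — take square root: d = √(0.8444) ≈ 0.9189.

d(x, mu) = √(0.8444) ≈ 0.9189


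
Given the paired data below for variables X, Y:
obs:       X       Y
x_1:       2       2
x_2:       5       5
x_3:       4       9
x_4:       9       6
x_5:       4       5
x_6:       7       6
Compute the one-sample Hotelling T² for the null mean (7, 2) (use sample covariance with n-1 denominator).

Step 1 — sample mean vector:
  mean(X) = (2 + 5 + 4 + 9 + 4 + 7) / 6 = 31/6 = 5.1667
  mean(Y) = (2 + 5 + 9 + 6 + 5 + 6) / 6 = 33/6 = 5.5
  x̄ = (5.1667, 5.5),  deviation x̄ - mu_0 = (5.1667, 5.5) - (7, 2) = (-1.8333, 3.5).

Step 2 — sample covariance matrix, S[i,j] = (1/(n-1)) · Σ_k (x_{k,i} - mean_i) · (x_{k,j} - mean_j), divisor n-1 = 5:
  S[X,X] = ((-3.1667)·(-3.1667) + (-0.1667)·(-0.1667) + (-1.1667)·(-1.1667) + (3.8333)·(3.8333) + (-1.1667)·(-1.1667) + (1.8333)·(1.8333)) / 5 = 30.8333/5 = 6.1667
  S[X,Y] = ((-3.1667)·(-3.5) + (-0.1667)·(-0.5) + (-1.1667)·(3.5) + (3.8333)·(0.5) + (-1.1667)·(-0.5) + (1.8333)·(0.5)) / 5 = 10.5/5 = 2.1
  S[Y,Y] = ((-3.5)·(-3.5) + (-0.5)·(-0.5) + (3.5)·(3.5) + (0.5)·(0.5) + (-0.5)·(-0.5) + (0.5)·(0.5)) / 5 = 25.5/5 = 5.1
  S = [[6.1667, 2.1],
 [2.1, 5.1]].

Step 3 — invert S. det(S) = 6.1667·5.1 - (2.1)² = 27.04.
  S^{-1} = (1/det) · [[d, -b], [-b, a]] = [[0.1886, -0.0777],
 [-0.0777, 0.2281]].

Step 4 — quadratic form (x̄ - mu_0)^T · S^{-1} · (x̄ - mu_0):
  S^{-1} · (x̄ - mu_0) = (-0.6176, 0.9406),
  (x̄ - mu_0)^T · [...] = (-1.8333)·(-0.6176) + (3.5)·(0.9406) = 4.4243.

Step 5 — scale by n: T² = 6 · 4.4243 = 26.5459.

T² ≈ 26.5459


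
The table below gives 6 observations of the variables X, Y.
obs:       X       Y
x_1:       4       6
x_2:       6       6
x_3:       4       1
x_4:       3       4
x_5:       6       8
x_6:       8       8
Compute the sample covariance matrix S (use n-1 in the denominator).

Step 1 — column means:
  mean(X) = (4 + 6 + 4 + 3 + 6 + 8) / 6 = 31/6 = 5.1667
  mean(Y) = (6 + 6 + 1 + 4 + 8 + 8) / 6 = 33/6 = 5.5

Step 2 — sample covariance S[i,j] = (1/(n-1)) · Σ_k (x_{k,i} - mean_i) · (x_{k,j} - mean_j), with n-1 = 5.
  S[X,X] = ((-1.1667)·(-1.1667) + (0.8333)·(0.8333) + (-1.1667)·(-1.1667) + (-2.1667)·(-2.1667) + (0.8333)·(0.8333) + (2.8333)·(2.8333)) / 5 = 16.8333/5 = 3.3667
  S[X,Y] = ((-1.1667)·(0.5) + (0.8333)·(0.5) + (-1.1667)·(-4.5) + (-2.1667)·(-1.5) + (0.8333)·(2.5) + (2.8333)·(2.5)) / 5 = 17.5/5 = 3.5
  S[Y,Y] = ((0.5)·(0.5) + (0.5)·(0.5) + (-4.5)·(-4.5) + (-1.5)·(-1.5) + (2.5)·(2.5) + (2.5)·(2.5)) / 5 = 35.5/5 = 7.1

S is symmetric (S[j,i] = S[i,j]). Assembling:

S = [[3.3667, 3.5],
 [3.5, 7.1]]


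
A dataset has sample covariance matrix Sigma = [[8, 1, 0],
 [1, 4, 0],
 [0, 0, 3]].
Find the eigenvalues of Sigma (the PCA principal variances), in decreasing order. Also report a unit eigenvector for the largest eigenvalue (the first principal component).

Step 1 — characteristic polynomial p(λ) = det(λI - Sigma) = λ³ - tr·λ² + c_1·λ - det, where tr = trace, c_1 = sum of the principal 2×2 minors, det = det(Sigma):
  tr = 8 + 4 + 3 = 15,
  c_1 = (8·4 - (1)²) + (8·3 - (0)²) + (4·3 - (0)²) = 31 + 24 + 12 = 67,
  det = 8·(4·3 - (0)²) - (1)·((1)·3 - (0)·(0)) + (0)·((1)·(0) - 4·(0)) = 8·(12) - (1)·(3) + (0)·(0) = 93.
  So p(λ) = λ³ - 15λ² + 67λ - 93.
Step 2 — look for an integer root (rational root theorem: any rational root is an integer divisor of 93). Testing λ = 3:
  p(3) = 27 - 135 + 201 - 93 = 0  ✓
  Dividing out (λ - 3): p(λ) = (λ - 3)(λ² - 12λ + 31).
Step 3 — remaining eigenvalues from the quadratic λ² - 12λ + 31 = 0:
  Δ = 12² - 4·31 = 144 - 124 = 20,  λ = (12 ± √20)/2 = (12 ± 4.4721)/2 ≈ 8.2361 or 3.7639.
  Sorted: λ_1 = 8.2361,  λ_2 = 3.7639,  λ_3 = 3  (check: sum = 15 = tr ✓).

Step 4 — unit eigenvector for λ_1 ≈ 8.2361: v spans the null space of (Sigma - λ_1 I), whose rows are
  r_1 = (-0.2361, 1, 0),  r_2 = (1, -4.2361, 0),  r_3 = (0, 0, -5.2361).
  v is orthogonal to every row, so take v ∝ r_1 × r_3 = ((1)·(-5.2361) - (0)·(0), (0)·(0) - (-0.2361)·(-5.2361), (-0.2361)·(0) - (1)·(0)) ≈ (-5.2361, -1.2361, 0).
  Rescale (multiply by -1 so the first nonzero entry is positive): u = (5.2361, 1.2361, 0).
  ||u|| = √((5.2361)² + (1.2361)² + (0)²) = √(28.9443) ≈ 5.38,  v_1 = u/||u|| ≈ (0.9732, 0.2298, 0) (||v_1|| = 1).

λ_1 = 8.2361,  λ_2 = 3.7639,  λ_3 = 3;  v_1 ≈ (0.9732, 0.2298, 0)


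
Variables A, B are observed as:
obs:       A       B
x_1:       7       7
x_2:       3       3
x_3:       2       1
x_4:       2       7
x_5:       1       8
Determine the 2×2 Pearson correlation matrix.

Step 1 — column means:
  mean(A) = (7 + 3 + 2 + 2 + 1) / 5 = 15/5 = 3
  mean(B) = (7 + 3 + 1 + 7 + 8) / 5 = 26/5 = 5.2

Step 2 — sample variances and covariances s[i,j] = (1/(n-1)) · Σ_k (x_{k,i} - mean_i) · (x_{k,j} - mean_j), with n-1 = 4:
  s[A,A] = ((4)·(4) + (0)·(0) + (-1)·(-1) + (-1)·(-1) + (-2)·(-2)) / 4 = 22/4 = 5.5
  s[A,B] = ((4)·(1.8) + (0)·(-2.2) + (-1)·(-4.2) + (-1)·(1.8) + (-2)·(2.8)) / 4 = 4/4 = 1
  s[B,B] = ((1.8)·(1.8) + (-2.2)·(-2.2) + (-4.2)·(-4.2) + (1.8)·(1.8) + (2.8)·(2.8)) / 4 = 36.8/4 = 9.2
  Sample standard deviations s_i = √(s[i,i]):
  s(A) = √(5.5) = 2.3452
  s(B) = √(9.2) = 3.0332

Step 3 — r_{ij} = s_{ij} / (s_i · s_j):
  r[A,A] = 1 (diagonal).
  r[A,B] = 1 / (2.3452 · 3.0332) = 1 / 7.1134 = 0.1406
  r[B,B] = 1 (diagonal).

R is symmetric with unit diagonal. Assembling:

R = [[1, 0.1406],
 [0.1406, 1]]


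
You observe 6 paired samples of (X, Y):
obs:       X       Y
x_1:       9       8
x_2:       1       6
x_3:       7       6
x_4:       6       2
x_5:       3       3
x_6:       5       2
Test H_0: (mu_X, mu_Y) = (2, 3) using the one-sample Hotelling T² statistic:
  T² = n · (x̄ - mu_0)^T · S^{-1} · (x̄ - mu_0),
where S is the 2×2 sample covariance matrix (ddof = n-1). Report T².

Step 1 — sample mean vector:
  mean(X) = (9 + 1 + 7 + 6 + 3 + 5) / 6 = 31/6 = 5.1667
  mean(Y) = (8 + 6 + 6 + 2 + 3 + 2) / 6 = 27/6 = 4.5
  x̄ = (5.1667, 4.5),  deviation x̄ - mu_0 = (5.1667, 4.5) - (2, 3) = (3.1667, 1.5).

Step 2 — sample covariance matrix, S[i,j] = (1/(n-1)) · Σ_k (x_{k,i} - mean_i) · (x_{k,j} - mean_j), divisor n-1 = 5:
  S[X,X] = ((3.8333)·(3.8333) + (-4.1667)·(-4.1667) + (1.8333)·(1.8333) + (0.8333)·(0.8333) + (-2.1667)·(-2.1667) + (-0.1667)·(-0.1667)) / 5 = 40.8333/5 = 8.1667
  S[X,Y] = ((3.8333)·(3.5) + (-4.1667)·(1.5) + (1.8333)·(1.5) + (0.8333)·(-2.5) + (-2.1667)·(-1.5) + (-0.1667)·(-2.5)) / 5 = 11.5/5 = 2.3
  S[Y,Y] = ((3.5)·(3.5) + (1.5)·(1.5) + (1.5)·(1.5) + (-2.5)·(-2.5) + (-1.5)·(-1.5) + (-2.5)·(-2.5)) / 5 = 31.5/5 = 6.3
  S = [[8.1667, 2.3],
 [2.3, 6.3]].

Step 3 — invert S. det(S) = 8.1667·6.3 - (2.3)² = 46.16.
  S^{-1} = (1/det) · [[d, -b], [-b, a]] = [[0.1365, -0.0498],
 [-0.0498, 0.1769]].

Step 4 — quadratic form (x̄ - mu_0)^T · S^{-1} · (x̄ - mu_0):
  S^{-1} · (x̄ - mu_0) = (0.3575, 0.1076),
  (x̄ - mu_0)^T · [...] = (3.1667)·(0.3575) + (1.5)·(0.1076) = 1.2933.

Step 5 — scale by n: T² = 6 · 1.2933 = 7.76.

T² ≈ 7.76


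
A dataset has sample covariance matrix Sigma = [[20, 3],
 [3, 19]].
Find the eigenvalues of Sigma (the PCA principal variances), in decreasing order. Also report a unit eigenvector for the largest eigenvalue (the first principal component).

Step 1 — characteristic polynomial of 2×2 Sigma:
  det(Sigma - λI) = λ² - trace · λ + det = 0.
  trace = 20 + 19 = 39, det = 20·19 - (3)² = 371.
Step 2 — discriminant:
  Δ = trace² - 4·det = 1521 - 1484 = 37.
Step 3 — eigenvalues:
  λ = (trace ± √Δ)/2 = (39 ± 6.0828)/2,
  λ_1 = 22.5414,  λ_2 = 16.4586.

Step 4 — unit eigenvector for λ_1: solve (Sigma - λ_1 I)v = 0. First row:
  (20 - 22.5414)·v_x + (3)·v_y = 0, i.e. (-2.5414)·v_x + (3)·v_y = 0,
  so v ∝ (b, λ_1 - a) = (3, 2.5414) = u.
  ||u|| = √((3)² + (2.5414)²) = √(15.4586) ≈ 3.9317,
  v_1 = u/||u|| ≈ (0.763, 0.6464) (||v_1|| = 1).

λ_1 = 22.5414,  λ_2 = 16.4586;  v_1 ≈ (0.763, 0.6464)


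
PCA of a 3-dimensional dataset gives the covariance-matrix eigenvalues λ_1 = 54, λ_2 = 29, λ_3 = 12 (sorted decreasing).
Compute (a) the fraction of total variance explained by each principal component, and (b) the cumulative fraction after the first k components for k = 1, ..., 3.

Step 1 — total variance = trace(Sigma) = Σ λ_i = 54 + 29 + 12 = 95.

Step 2 — fraction explained by component i = λ_i / Σ λ:
  PC1: 54/95 = 0.5684
  PC2: 29/95 = 0.3053
  PC3: 12/95 = 0.1263

Step 3 — cumulative fraction after k components = (λ_1 + ... + λ_k) / Σ λ:
  k = 1: 54/95 = 0.5684
  k = 2: (54 + 29)/95 = 83/95 = 0.8737
  k = 3: (54 + 29 + 12)/95 = 95/95 = 1

Summary (fraction, with percent):

explained: PC1 0.5684 (56.84%), PC2 0.3053 (30.53%), PC3 0.1263 (12.63%);  cumulative: 0.5684, 0.8737, 1


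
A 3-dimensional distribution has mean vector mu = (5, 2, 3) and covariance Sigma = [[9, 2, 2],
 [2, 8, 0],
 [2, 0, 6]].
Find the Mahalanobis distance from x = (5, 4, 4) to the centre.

Step 1 — centre the observation: (x - mu) = (0, 2, 1).

Step 2 — invert Sigma (cofactor / det for 3×3, or solve directly):
  Sigma^{-1} = [[0.1277, -0.0319, -0.0426],
 [-0.0319, 0.133, 0.0106],
 [-0.0426, 0.0106, 0.1809]].

Step 3 — form the quadratic (x - mu)^T · Sigma^{-1} · (x - mu):
  Sigma^{-1} · (x - mu) = (-0.1064, 0.2766, 0.2021).
  (x - mu)^T · [Sigma^{-1} · (x - mu)] = (0)·(-0.1064) + (2)·(0.2766) + (1)·(0.2021) = 0.7553.

Step 4 — take square root: d = √(0.7553) ≈ 0.8691.

d(x, mu) = √(0.7553) ≈ 0.8691


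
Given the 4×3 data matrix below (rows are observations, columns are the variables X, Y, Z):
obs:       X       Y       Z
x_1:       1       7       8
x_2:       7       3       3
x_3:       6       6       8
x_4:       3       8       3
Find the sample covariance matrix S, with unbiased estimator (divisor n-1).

Step 1 — column means:
  mean(X) = (1 + 7 + 6 + 3) / 4 = 17/4 = 4.25
  mean(Y) = (7 + 3 + 6 + 8) / 4 = 24/4 = 6
  mean(Z) = (8 + 3 + 8 + 3) / 4 = 22/4 = 5.5

Step 2 — sample covariance S[i,j] = (1/(n-1)) · Σ_k (x_{k,i} - mean_i) · (x_{k,j} - mean_j), with n-1 = 3.
  S[X,X] = ((-3.25)·(-3.25) + (2.75)·(2.75) + (1.75)·(1.75) + (-1.25)·(-1.25)) / 3 = 22.75/3 = 7.5833
  S[X,Y] = ((-3.25)·(1) + (2.75)·(-3) + (1.75)·(0) + (-1.25)·(2)) / 3 = -14/3 = -4.6667
  S[X,Z] = ((-3.25)·(2.5) + (2.75)·(-2.5) + (1.75)·(2.5) + (-1.25)·(-2.5)) / 3 = -7.5/3 = -2.5
  S[Y,Y] = ((1)·(1) + (-3)·(-3) + (0)·(0) + (2)·(2)) / 3 = 14/3 = 4.6667
  S[Y,Z] = ((1)·(2.5) + (-3)·(-2.5) + (0)·(2.5) + (2)·(-2.5)) / 3 = 5/3 = 1.6667
  S[Z,Z] = ((2.5)·(2.5) + (-2.5)·(-2.5) + (2.5)·(2.5) + (-2.5)·(-2.5)) / 3 = 25/3 = 8.3333

S is symmetric (S[j,i] = S[i,j]). Assembling:

S = [[7.5833, -4.6667, -2.5],
 [-4.6667, 4.6667, 1.6667],
 [-2.5, 1.6667, 8.3333]]


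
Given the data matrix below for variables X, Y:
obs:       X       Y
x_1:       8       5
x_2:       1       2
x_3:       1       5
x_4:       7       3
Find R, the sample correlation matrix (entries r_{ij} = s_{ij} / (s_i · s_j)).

Step 1 — column means:
  mean(X) = (8 + 1 + 1 + 7) / 4 = 17/4 = 4.25
  mean(Y) = (5 + 2 + 5 + 3) / 4 = 15/4 = 3.75

Step 2 — sample variances and covariances s[i,j] = (1/(n-1)) · Σ_k (x_{k,i} - mean_i) · (x_{k,j} - mean_j), with n-1 = 3:
  s[X,X] = ((3.75)·(3.75) + (-3.25)·(-3.25) + (-3.25)·(-3.25) + (2.75)·(2.75)) / 3 = 42.75/3 = 14.25
  s[X,Y] = ((3.75)·(1.25) + (-3.25)·(-1.75) + (-3.25)·(1.25) + (2.75)·(-0.75)) / 3 = 4.25/3 = 1.4167
  s[Y,Y] = ((1.25)·(1.25) + (-1.75)·(-1.75) + (1.25)·(1.25) + (-0.75)·(-0.75)) / 3 = 6.75/3 = 2.25
  Sample standard deviations s_i = √(s[i,i]):
  s(X) = √(14.25) = 3.7749
  s(Y) = √(2.25) = 1.5

Step 3 — r_{ij} = s_{ij} / (s_i · s_j):
  r[X,X] = 1 (diagonal).
  r[X,Y] = 1.4167 / (3.7749 · 1.5) = 1.4167 / 5.6624 = 0.2502
  r[Y,Y] = 1 (diagonal).

R is symmetric with unit diagonal. Assembling:

R = [[1, 0.2502],
 [0.2502, 1]]


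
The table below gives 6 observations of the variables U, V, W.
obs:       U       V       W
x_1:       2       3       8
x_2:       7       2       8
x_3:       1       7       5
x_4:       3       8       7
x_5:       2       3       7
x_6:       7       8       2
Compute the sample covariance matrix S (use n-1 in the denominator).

Step 1 — column means:
  mean(U) = (2 + 7 + 1 + 3 + 2 + 7) / 6 = 22/6 = 3.6667
  mean(V) = (3 + 2 + 7 + 8 + 3 + 8) / 6 = 31/6 = 5.1667
  mean(W) = (8 + 8 + 5 + 7 + 7 + 2) / 6 = 37/6 = 6.1667

Step 2 — sample covariance S[i,j] = (1/(n-1)) · Σ_k (x_{k,i} - mean_i) · (x_{k,j} - mean_j), with n-1 = 5.
  S[U,U] = ((-1.6667)·(-1.6667) + (3.3333)·(3.3333) + (-2.6667)·(-2.6667) + (-0.6667)·(-0.6667) + (-1.6667)·(-1.6667) + (3.3333)·(3.3333)) / 5 = 35.3333/5 = 7.0667
  S[U,V] = ((-1.6667)·(-2.1667) + (3.3333)·(-3.1667) + (-2.6667)·(1.8333) + (-0.6667)·(2.8333) + (-1.6667)·(-2.1667) + (3.3333)·(2.8333)) / 5 = -0.6667/5 = -0.1333
  S[U,W] = ((-1.6667)·(1.8333) + (3.3333)·(1.8333) + (-2.6667)·(-1.1667) + (-0.6667)·(0.8333) + (-1.6667)·(0.8333) + (3.3333)·(-4.1667)) / 5 = -9.6667/5 = -1.9333
  S[V,V] = ((-2.1667)·(-2.1667) + (-3.1667)·(-3.1667) + (1.8333)·(1.8333) + (2.8333)·(2.8333) + (-2.1667)·(-2.1667) + (2.8333)·(2.8333)) / 5 = 38.8333/5 = 7.7667
  S[V,W] = ((-2.1667)·(1.8333) + (-3.1667)·(1.8333) + (1.8333)·(-1.1667) + (2.8333)·(0.8333) + (-2.1667)·(0.8333) + (2.8333)·(-4.1667)) / 5 = -23.1667/5 = -4.6333
  S[W,W] = ((1.8333)·(1.8333) + (1.8333)·(1.8333) + (-1.1667)·(-1.1667) + (0.8333)·(0.8333) + (0.8333)·(0.8333) + (-4.1667)·(-4.1667)) / 5 = 26.8333/5 = 5.3667

S is symmetric (S[j,i] = S[i,j]). Assembling:

S = [[7.0667, -0.1333, -1.9333],
 [-0.1333, 7.7667, -4.6333],
 [-1.9333, -4.6333, 5.3667]]


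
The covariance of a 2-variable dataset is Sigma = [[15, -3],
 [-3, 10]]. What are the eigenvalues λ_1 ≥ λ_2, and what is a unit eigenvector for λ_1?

Step 1 — characteristic polynomial of 2×2 Sigma:
  det(Sigma - λI) = λ² - trace · λ + det = 0.
  trace = 15 + 10 = 25, det = 15·10 - (-3)² = 141.
Step 2 — discriminant:
  Δ = trace² - 4·det = 625 - 564 = 61.
Step 3 — eigenvalues:
  λ = (trace ± √Δ)/2 = (25 ± 7.8102)/2,
  λ_1 = 16.4051,  λ_2 = 8.5949.

Step 4 — unit eigenvector for λ_1: solve (Sigma - λ_1 I)v = 0. First row:
  (15 - 16.4051)·v_x + (-3)·v_y = 0, i.e. (-1.4051)·v_x + (-3)·v_y = 0,
  so v ∝ (b, λ_1 - a) = (-3, 1.4051); multiply by -1 so the first entry is positive: u = (3, -1.4051).
  ||u|| = √((3)² + (-1.4051)²) = √(10.9744) ≈ 3.3128,
  v_1 = u/||u|| ≈ (0.9056, -0.4242) (||v_1|| = 1).

λ_1 = 16.4051,  λ_2 = 8.5949;  v_1 ≈ (0.9056, -0.4242)


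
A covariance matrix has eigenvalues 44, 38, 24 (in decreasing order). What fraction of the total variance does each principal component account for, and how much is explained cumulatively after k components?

Step 1 — total variance = trace(Sigma) = Σ λ_i = 44 + 38 + 24 = 106.

Step 2 — fraction explained by component i = λ_i / Σ λ:
  PC1: 44/106 = 0.4151
  PC2: 38/106 = 0.3585
  PC3: 24/106 = 0.2264

Step 3 — cumulative fraction after k components = (λ_1 + ... + λ_k) / Σ λ:
  k = 1: 44/106 = 0.4151
  k = 2: (44 + 38)/106 = 82/106 = 0.7736
  k = 3: (44 + 38 + 24)/106 = 106/106 = 1

Summary (fraction, with percent):

explained: PC1 0.4151 (41.51%), PC2 0.3585 (35.85%), PC3 0.2264 (22.64%);  cumulative: 0.4151, 0.7736, 1


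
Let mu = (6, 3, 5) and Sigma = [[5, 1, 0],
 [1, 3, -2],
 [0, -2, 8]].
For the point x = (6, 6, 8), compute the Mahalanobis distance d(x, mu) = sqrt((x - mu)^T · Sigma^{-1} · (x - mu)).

Step 1 — centre the observation: (x - mu) = (0, 3, 3).

Step 2 — invert Sigma (cofactor / det for 3×3, or solve directly):
  Sigma^{-1} = [[0.2174, -0.087, -0.0217],
 [-0.087, 0.4348, 0.1087],
 [-0.0217, 0.1087, 0.1522]].

Step 3 — form the quadratic (x - mu)^T · Sigma^{-1} · (x - mu):
  Sigma^{-1} · (x - mu) = (-0.3261, 1.6304, 0.7826).
  (x - mu)^T · [Sigma^{-1} · (x - mu)] = (0)·(-0.3261) + (3)·(1.6304) + (3)·(0.7826) = 7.2391.

Step 4 — take square root: d = √(7.2391) ≈ 2.6906.

d(x, mu) = √(7.2391) ≈ 2.6906


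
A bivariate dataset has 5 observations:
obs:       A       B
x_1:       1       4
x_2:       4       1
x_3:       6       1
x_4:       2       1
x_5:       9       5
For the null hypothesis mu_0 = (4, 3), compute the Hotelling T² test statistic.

Step 1 — sample mean vector:
  mean(A) = (1 + 4 + 6 + 2 + 9) / 5 = 22/5 = 4.4
  mean(B) = (4 + 1 + 1 + 1 + 5) / 5 = 12/5 = 2.4
  x̄ = (4.4, 2.4),  deviation x̄ - mu_0 = (4.4, 2.4) - (4, 3) = (0.4, -0.6).

Step 2 — sample covariance matrix, S[i,j] = (1/(n-1)) · Σ_k (x_{k,i} - mean_i) · (x_{k,j} - mean_j), divisor n-1 = 4:
  S[A,A] = ((-3.4)·(-3.4) + (-0.4)·(-0.4) + (1.6)·(1.6) + (-2.4)·(-2.4) + (4.6)·(4.6)) / 4 = 41.2/4 = 10.3
  S[A,B] = ((-3.4)·(1.6) + (-0.4)·(-1.4) + (1.6)·(-1.4) + (-2.4)·(-1.4) + (4.6)·(2.6)) / 4 = 8.2/4 = 2.05
  S[B,B] = ((1.6)·(1.6) + (-1.4)·(-1.4) + (-1.4)·(-1.4) + (-1.4)·(-1.4) + (2.6)·(2.6)) / 4 = 15.2/4 = 3.8
  S = [[10.3, 2.05],
 [2.05, 3.8]].

Step 3 — invert S. det(S) = 10.3·3.8 - (2.05)² = 34.9375.
  S^{-1} = (1/det) · [[d, -b], [-b, a]] = [[0.1088, -0.0587],
 [-0.0587, 0.2948]].

Step 4 — quadratic form (x̄ - mu_0)^T · S^{-1} · (x̄ - mu_0):
  S^{-1} · (x̄ - mu_0) = (0.0787, -0.2004),
  (x̄ - mu_0)^T · [...] = (0.4)·(0.0787) + (-0.6)·(-0.2004) = 0.1517.

Step 5 — scale by n: T² = 5 · 0.1517 = 0.7585.

T² ≈ 0.7585


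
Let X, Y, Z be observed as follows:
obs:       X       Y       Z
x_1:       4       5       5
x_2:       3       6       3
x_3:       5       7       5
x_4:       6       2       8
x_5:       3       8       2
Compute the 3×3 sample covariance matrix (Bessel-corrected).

Step 1 — column means:
  mean(X) = (4 + 3 + 5 + 6 + 3) / 5 = 21/5 = 4.2
  mean(Y) = (5 + 6 + 7 + 2 + 8) / 5 = 28/5 = 5.6
  mean(Z) = (5 + 3 + 5 + 8 + 2) / 5 = 23/5 = 4.6

Step 2 — sample covariance S[i,j] = (1/(n-1)) · Σ_k (x_{k,i} - mean_i) · (x_{k,j} - mean_j), with n-1 = 4.
  S[X,X] = ((-0.2)·(-0.2) + (-1.2)·(-1.2) + (0.8)·(0.8) + (1.8)·(1.8) + (-1.2)·(-1.2)) / 4 = 6.8/4 = 1.7
  S[X,Y] = ((-0.2)·(-0.6) + (-1.2)·(0.4) + (0.8)·(1.4) + (1.8)·(-3.6) + (-1.2)·(2.4)) / 4 = -8.6/4 = -2.15
  S[X,Z] = ((-0.2)·(0.4) + (-1.2)·(-1.6) + (0.8)·(0.4) + (1.8)·(3.4) + (-1.2)·(-2.6)) / 4 = 11.4/4 = 2.85
  S[Y,Y] = ((-0.6)·(-0.6) + (0.4)·(0.4) + (1.4)·(1.4) + (-3.6)·(-3.6) + (2.4)·(2.4)) / 4 = 21.2/4 = 5.3
  S[Y,Z] = ((-0.6)·(0.4) + (0.4)·(-1.6) + (1.4)·(0.4) + (-3.6)·(3.4) + (2.4)·(-2.6)) / 4 = -18.8/4 = -4.7
  S[Z,Z] = ((0.4)·(0.4) + (-1.6)·(-1.6) + (0.4)·(0.4) + (3.4)·(3.4) + (-2.6)·(-2.6)) / 4 = 21.2/4 = 5.3

S is symmetric (S[j,i] = S[i,j]). Assembling:

S = [[1.7, -2.15, 2.85],
 [-2.15, 5.3, -4.7],
 [2.85, -4.7, 5.3]]


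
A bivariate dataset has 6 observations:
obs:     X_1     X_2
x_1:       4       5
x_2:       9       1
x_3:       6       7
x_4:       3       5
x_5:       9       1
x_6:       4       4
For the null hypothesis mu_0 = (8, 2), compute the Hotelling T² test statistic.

Step 1 — sample mean vector:
  mean(X_1) = (4 + 9 + 6 + 3 + 9 + 4) / 6 = 35/6 = 5.8333
  mean(X_2) = (5 + 1 + 7 + 5 + 1 + 4) / 6 = 23/6 = 3.8333
  x̄ = (5.8333, 3.8333),  deviation x̄ - mu_0 = (5.8333, 3.8333) - (8, 2) = (-2.1667, 1.8333).

Step 2 — sample covariance matrix, S[i,j] = (1/(n-1)) · Σ_k (x_{k,i} - mean_i) · (x_{k,j} - mean_j), divisor n-1 = 5:
  S[X_1,X_1] = ((-1.8333)·(-1.8333) + (3.1667)·(3.1667) + (0.1667)·(0.1667) + (-2.8333)·(-2.8333) + (3.1667)·(3.1667) + (-1.8333)·(-1.8333)) / 5 = 34.8333/5 = 6.9667
  S[X_1,X_2] = ((-1.8333)·(1.1667) + (3.1667)·(-2.8333) + (0.1667)·(3.1667) + (-2.8333)·(1.1667) + (3.1667)·(-2.8333) + (-1.8333)·(0.1667)) / 5 = -23.1667/5 = -4.6333
  S[X_2,X_2] = ((1.1667)·(1.1667) + (-2.8333)·(-2.8333) + (3.1667)·(3.1667) + (1.1667)·(1.1667) + (-2.8333)·(-2.8333) + (0.1667)·(0.1667)) / 5 = 28.8333/5 = 5.7667
  S = [[6.9667, -4.6333],
 [-4.6333, 5.7667]].

Step 3 — invert S. det(S) = 6.9667·5.7667 - (-4.6333)² = 18.7067.
  S^{-1} = (1/det) · [[d, -b], [-b, a]] = [[0.3083, 0.2477],
 [0.2477, 0.3724]].

Step 4 — quadratic form (x̄ - mu_0)^T · S^{-1} · (x̄ - mu_0):
  S^{-1} · (x̄ - mu_0) = (-0.2138, 0.1461),
  (x̄ - mu_0)^T · [...] = (-2.1667)·(-0.2138) + (1.8333)·(0.1461) = 0.7312.

Step 5 — scale by n: T² = 6 · 0.7312 = 4.387.

T² ≈ 4.387


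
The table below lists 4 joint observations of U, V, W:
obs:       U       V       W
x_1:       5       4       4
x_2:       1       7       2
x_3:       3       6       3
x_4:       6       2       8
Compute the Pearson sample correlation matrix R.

Step 1 — column means:
  mean(U) = (5 + 1 + 3 + 6) / 4 = 15/4 = 3.75
  mean(V) = (4 + 7 + 6 + 2) / 4 = 19/4 = 4.75
  mean(W) = (4 + 2 + 3 + 8) / 4 = 17/4 = 4.25

Step 2 — sample variances and covariances s[i,j] = (1/(n-1)) · Σ_k (x_{k,i} - mean_i) · (x_{k,j} - mean_j), with n-1 = 3:
  s[U,U] = ((1.25)·(1.25) + (-2.75)·(-2.75) + (-0.75)·(-0.75) + (2.25)·(2.25)) / 3 = 14.75/3 = 4.9167
  s[U,V] = ((1.25)·(-0.75) + (-2.75)·(2.25) + (-0.75)·(1.25) + (2.25)·(-2.75)) / 3 = -14.25/3 = -4.75
  s[U,W] = ((1.25)·(-0.25) + (-2.75)·(-2.25) + (-0.75)·(-1.25) + (2.25)·(3.75)) / 3 = 15.25/3 = 5.0833
  s[V,V] = ((-0.75)·(-0.75) + (2.25)·(2.25) + (1.25)·(1.25) + (-2.75)·(-2.75)) / 3 = 14.75/3 = 4.9167
  s[V,W] = ((-0.75)·(-0.25) + (2.25)·(-2.25) + (1.25)·(-1.25) + (-2.75)·(3.75)) / 3 = -16.75/3 = -5.5833
  s[W,W] = ((-0.25)·(-0.25) + (-2.25)·(-2.25) + (-1.25)·(-1.25) + (3.75)·(3.75)) / 3 = 20.75/3 = 6.9167
  Sample standard deviations s_i = √(s[i,i]):
  s(U) = √(4.9167) = 2.2174
  s(V) = √(4.9167) = 2.2174
  s(W) = √(6.9167) = 2.63

Step 3 — r_{ij} = s_{ij} / (s_i · s_j):
  r[U,U] = 1 (diagonal).
  r[U,V] = -4.75 / (2.2174 · 2.2174) = -4.75 / 4.9167 = -0.9661
  r[U,W] = 5.0833 / (2.2174 · 2.63) = 5.0833 / 5.8315 = 0.8717
  r[V,V] = 1 (diagonal).
  r[V,W] = -5.5833 / (2.2174 · 2.63) = -5.5833 / 5.8315 = -0.9574
  r[W,W] = 1 (diagonal).

R is symmetric with unit diagonal. Assembling:

R = [[1, -0.9661, 0.8717],
 [-0.9661, 1, -0.9574],
 [0.8717, -0.9574, 1]]


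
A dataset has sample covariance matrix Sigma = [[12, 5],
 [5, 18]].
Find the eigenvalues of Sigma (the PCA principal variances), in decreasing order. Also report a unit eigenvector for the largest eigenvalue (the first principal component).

Step 1 — characteristic polynomial of 2×2 Sigma:
  det(Sigma - λI) = λ² - trace · λ + det = 0.
  trace = 12 + 18 = 30, det = 12·18 - (5)² = 191.
Step 2 — discriminant:
  Δ = trace² - 4·det = 900 - 764 = 136.
Step 3 — eigenvalues:
  λ = (trace ± √Δ)/2 = (30 ± 11.6619)/2,
  λ_1 = 20.831,  λ_2 = 9.169.

Step 4 — unit eigenvector for λ_1: solve (Sigma - λ_1 I)v = 0. First row:
  (12 - 20.831)·v_x + (5)·v_y = 0, i.e. (-8.831)·v_x + (5)·v_y = 0,
  so v ∝ (b, λ_1 - a) = (5, 8.831) = u.
  ||u|| = √((5)² + (8.831)²) = √(102.9857) ≈ 10.1482,
  v_1 = u/||u|| ≈ (0.4927, 0.8702) (||v_1|| = 1).

λ_1 = 20.831,  λ_2 = 9.169;  v_1 ≈ (0.4927, 0.8702)


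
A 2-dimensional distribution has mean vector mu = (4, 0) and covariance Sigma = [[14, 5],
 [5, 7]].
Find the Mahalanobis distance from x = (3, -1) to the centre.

Step 1 — centre the observation: (x - mu) = (-1, -1).

Step 2 — invert Sigma. det(Sigma) = 14·7 - (5)² = 73.
  Sigma^{-1} = (1/det) · [[d, -b], [-b, a]] = [[0.0959, -0.0685],
 [-0.0685, 0.1918]].

Step 3 — form the quadratic (x - mu)^T · Sigma^{-1} · (x - mu):
  Sigma^{-1} · (x - mu) = (-0.0274, -0.1233).
  (x - mu)^T · [Sigma^{-1} · (x - mu)] = (-1)·(-0.0274) + (-1)·(-0.1233) = 0.1507.

Step 4 — take square root: d = √(0.1507) ≈ 0.3882.

d(x, mu) = √(0.1507) ≈ 0.3882


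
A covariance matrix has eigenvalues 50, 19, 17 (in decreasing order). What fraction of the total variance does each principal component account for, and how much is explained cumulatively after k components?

Step 1 — total variance = trace(Sigma) = Σ λ_i = 50 + 19 + 17 = 86.

Step 2 — fraction explained by component i = λ_i / Σ λ:
  PC1: 50/86 = 0.5814
  PC2: 19/86 = 0.2209
  PC3: 17/86 = 0.1977

Step 3 — cumulative fraction after k components = (λ_1 + ... + λ_k) / Σ λ:
  k = 1: 50/86 = 0.5814
  k = 2: (50 + 19)/86 = 69/86 = 0.8023
  k = 3: (50 + 19 + 17)/86 = 86/86 = 1

Summary (fraction, with percent):

explained: PC1 0.5814 (58.14%), PC2 0.2209 (22.09%), PC3 0.1977 (19.77%);  cumulative: 0.5814, 0.8023, 1


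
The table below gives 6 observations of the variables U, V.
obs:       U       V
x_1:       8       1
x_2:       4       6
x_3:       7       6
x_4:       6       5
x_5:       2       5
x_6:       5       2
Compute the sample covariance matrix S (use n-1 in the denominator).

Step 1 — column means:
  mean(U) = (8 + 4 + 7 + 6 + 2 + 5) / 6 = 32/6 = 5.3333
  mean(V) = (1 + 6 + 6 + 5 + 5 + 2) / 6 = 25/6 = 4.1667

Step 2 — sample covariance S[i,j] = (1/(n-1)) · Σ_k (x_{k,i} - mean_i) · (x_{k,j} - mean_j), with n-1 = 5.
  S[U,U] = ((2.6667)·(2.6667) + (-1.3333)·(-1.3333) + (1.6667)·(1.6667) + (0.6667)·(0.6667) + (-3.3333)·(-3.3333) + (-0.3333)·(-0.3333)) / 5 = 23.3333/5 = 4.6667
  S[U,V] = ((2.6667)·(-3.1667) + (-1.3333)·(1.8333) + (1.6667)·(1.8333) + (0.6667)·(0.8333) + (-3.3333)·(0.8333) + (-0.3333)·(-2.1667)) / 5 = -9.3333/5 = -1.8667
  S[V,V] = ((-3.1667)·(-3.1667) + (1.8333)·(1.8333) + (1.8333)·(1.8333) + (0.8333)·(0.8333) + (0.8333)·(0.8333) + (-2.1667)·(-2.1667)) / 5 = 22.8333/5 = 4.5667

S is symmetric (S[j,i] = S[i,j]). Assembling:

S = [[4.6667, -1.8667],
 [-1.8667, 4.5667]]


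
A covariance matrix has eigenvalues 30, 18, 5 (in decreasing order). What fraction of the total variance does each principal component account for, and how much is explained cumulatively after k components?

Step 1 — total variance = trace(Sigma) = Σ λ_i = 30 + 18 + 5 = 53.

Step 2 — fraction explained by component i = λ_i / Σ λ:
  PC1: 30/53 = 0.566
  PC2: 18/53 = 0.3396
  PC3: 5/53 = 0.0943

Step 3 — cumulative fraction after k components = (λ_1 + ... + λ_k) / Σ λ:
  k = 1: 30/53 = 0.566
  k = 2: (30 + 18)/53 = 48/53 = 0.9057
  k = 3: (30 + 18 + 5)/53 = 53/53 = 1

Summary (fraction, with percent):

explained: PC1 0.566 (56.6%), PC2 0.3396 (33.96%), PC3 0.0943 (9.43%);  cumulative: 0.566, 0.9057, 1


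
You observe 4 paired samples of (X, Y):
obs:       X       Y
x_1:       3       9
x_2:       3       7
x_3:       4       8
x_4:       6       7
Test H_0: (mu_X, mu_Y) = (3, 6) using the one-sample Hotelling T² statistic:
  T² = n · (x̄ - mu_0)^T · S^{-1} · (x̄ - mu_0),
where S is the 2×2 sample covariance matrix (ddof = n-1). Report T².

Step 1 — sample mean vector:
  mean(X) = (3 + 3 + 4 + 6) / 4 = 16/4 = 4
  mean(Y) = (9 + 7 + 8 + 7) / 4 = 31/4 = 7.75
  x̄ = (4, 7.75),  deviation x̄ - mu_0 = (4, 7.75) - (3, 6) = (1, 1.75).

Step 2 — sample covariance matrix, S[i,j] = (1/(n-1)) · Σ_k (x_{k,i} - mean_i) · (x_{k,j} - mean_j), divisor n-1 = 3:
  S[X,X] = ((-1)·(-1) + (-1)·(-1) + (0)·(0) + (2)·(2)) / 3 = 6/3 = 2
  S[X,Y] = ((-1)·(1.25) + (-1)·(-0.75) + (0)·(0.25) + (2)·(-0.75)) / 3 = -2/3 = -0.6667
  S[Y,Y] = ((1.25)·(1.25) + (-0.75)·(-0.75) + (0.25)·(0.25) + (-0.75)·(-0.75)) / 3 = 2.75/3 = 0.9167
  S = [[2, -0.6667],
 [-0.6667, 0.9167]].

Step 3 — invert S. det(S) = 2·0.9167 - (-0.6667)² = 1.3889.
  S^{-1} = (1/det) · [[d, -b], [-b, a]] = [[0.66, 0.48],
 [0.48, 1.44]].

Step 4 — quadratic form (x̄ - mu_0)^T · S^{-1} · (x̄ - mu_0):
  S^{-1} · (x̄ - mu_0) = (1.5, 3),
  (x̄ - mu_0)^T · [...] = (1)·(1.5) + (1.75)·(3) = 6.75.

Step 5 — scale by n: T² = 4 · 6.75 = 27.

T² ≈ 27


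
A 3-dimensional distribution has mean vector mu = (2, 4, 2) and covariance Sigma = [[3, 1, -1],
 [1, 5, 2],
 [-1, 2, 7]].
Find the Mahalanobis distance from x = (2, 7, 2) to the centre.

Step 1 — centre the observation: (x - mu) = (0, 3, 0).

Step 2 — invert Sigma (cofactor / det for 3×3, or solve directly):
  Sigma^{-1} = [[0.4026, -0.1169, 0.0909],
 [-0.1169, 0.2597, -0.0909],
 [0.0909, -0.0909, 0.1818]].

Step 3 — form the quadratic (x - mu)^T · Sigma^{-1} · (x - mu):
  Sigma^{-1} · (x - mu) = (-0.3506, 0.7792, -0.2727).
  (x - mu)^T · [Sigma^{-1} · (x - mu)] = (0)·(-0.3506) + (3)·(0.7792) + (0)·(-0.2727) = 2.3377.

Step 4 — take square root: d = √(2.3377) ≈ 1.5289.

d(x, mu) = √(2.3377) ≈ 1.5289


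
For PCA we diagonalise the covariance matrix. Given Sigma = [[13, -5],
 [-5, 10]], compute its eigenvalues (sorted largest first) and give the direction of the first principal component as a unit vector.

Step 1 — characteristic polynomial of 2×2 Sigma:
  det(Sigma - λI) = λ² - trace · λ + det = 0.
  trace = 13 + 10 = 23, det = 13·10 - (-5)² = 105.
Step 2 — discriminant:
  Δ = trace² - 4·det = 529 - 420 = 109.
Step 3 — eigenvalues:
  λ = (trace ± √Δ)/2 = (23 ± 10.4403)/2,
  λ_1 = 16.7202,  λ_2 = 6.2798.

Step 4 — unit eigenvector for λ_1: solve (Sigma - λ_1 I)v = 0. First row:
  (13 - 16.7202)·v_x + (-5)·v_y = 0, i.e. (-3.7202)·v_x + (-5)·v_y = 0,
  so v ∝ (b, λ_1 - a) = (-5, 3.7202); multiply by -1 so the first entry is positive: u = (5, -3.7202).
  ||u|| = √((5)² + (-3.7202)²) = √(38.8395) ≈ 6.2321,
  v_1 = u/||u|| ≈ (0.8023, -0.5969) (||v_1|| = 1).

λ_1 = 16.7202,  λ_2 = 6.2798;  v_1 ≈ (0.8023, -0.5969)


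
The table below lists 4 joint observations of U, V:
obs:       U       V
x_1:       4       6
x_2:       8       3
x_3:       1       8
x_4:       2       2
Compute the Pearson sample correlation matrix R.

Step 1 — column means:
  mean(U) = (4 + 8 + 1 + 2) / 4 = 15/4 = 3.75
  mean(V) = (6 + 3 + 8 + 2) / 4 = 19/4 = 4.75

Step 2 — sample variances and covariances s[i,j] = (1/(n-1)) · Σ_k (x_{k,i} - mean_i) · (x_{k,j} - mean_j), with n-1 = 3:
  s[U,U] = ((0.25)·(0.25) + (4.25)·(4.25) + (-2.75)·(-2.75) + (-1.75)·(-1.75)) / 3 = 28.75/3 = 9.5833
  s[U,V] = ((0.25)·(1.25) + (4.25)·(-1.75) + (-2.75)·(3.25) + (-1.75)·(-2.75)) / 3 = -11.25/3 = -3.75
  s[V,V] = ((1.25)·(1.25) + (-1.75)·(-1.75) + (3.25)·(3.25) + (-2.75)·(-2.75)) / 3 = 22.75/3 = 7.5833
  Sample standard deviations s_i = √(s[i,i]):
  s(U) = √(9.5833) = 3.0957
  s(V) = √(7.5833) = 2.7538

Step 3 — r_{ij} = s_{ij} / (s_i · s_j):
  r[U,U] = 1 (diagonal).
  r[U,V] = -3.75 / (3.0957 · 2.7538) = -3.75 / 8.5249 = -0.4399
  r[V,V] = 1 (diagonal).

R is symmetric with unit diagonal. Assembling:

R = [[1, -0.4399],
 [-0.4399, 1]]


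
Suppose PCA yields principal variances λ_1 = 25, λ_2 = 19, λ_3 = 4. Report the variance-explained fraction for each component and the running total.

Step 1 — total variance = trace(Sigma) = Σ λ_i = 25 + 19 + 4 = 48.

Step 2 — fraction explained by component i = λ_i / Σ λ:
  PC1: 25/48 = 0.5208
  PC2: 19/48 = 0.3958
  PC3: 4/48 = 0.0833

Step 3 — cumulative fraction after k components = (λ_1 + ... + λ_k) / Σ λ:
  k = 1: 25/48 = 0.5208
  k = 2: (25 + 19)/48 = 44/48 = 0.9167
  k = 3: (25 + 19 + 4)/48 = 48/48 = 1

Summary (fraction, with percent):

explained: PC1 0.5208 (52.08%), PC2 0.3958 (39.58%), PC3 0.0833 (8.33%);  cumulative: 0.5208, 0.9167, 1


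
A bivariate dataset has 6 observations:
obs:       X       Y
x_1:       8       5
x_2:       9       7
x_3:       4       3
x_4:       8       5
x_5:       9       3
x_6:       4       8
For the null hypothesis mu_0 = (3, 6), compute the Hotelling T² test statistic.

Step 1 — sample mean vector:
  mean(X) = (8 + 9 + 4 + 8 + 9 + 4) / 6 = 42/6 = 7
  mean(Y) = (5 + 7 + 3 + 5 + 3 + 8) / 6 = 31/6 = 5.1667
  x̄ = (7, 5.1667),  deviation x̄ - mu_0 = (7, 5.1667) - (3, 6) = (4, -0.8333).

Step 2 — sample covariance matrix, S[i,j] = (1/(n-1)) · Σ_k (x_{k,i} - mean_i) · (x_{k,j} - mean_j), divisor n-1 = 5:
  S[X,X] = ((1)·(1) + (2)·(2) + (-3)·(-3) + (1)·(1) + (2)·(2) + (-3)·(-3)) / 5 = 28/5 = 5.6
  S[X,Y] = ((1)·(-0.1667) + (2)·(1.8333) + (-3)·(-2.1667) + (1)·(-0.1667) + (2)·(-2.1667) + (-3)·(2.8333)) / 5 = -3/5 = -0.6
  S[Y,Y] = ((-0.1667)·(-0.1667) + (1.8333)·(1.8333) + (-2.1667)·(-2.1667) + (-0.1667)·(-0.1667) + (-2.1667)·(-2.1667) + (2.8333)·(2.8333)) / 5 = 20.8333/5 = 4.1667
  S = [[5.6, -0.6],
 [-0.6, 4.1667]].

Step 3 — invert S. det(S) = 5.6·4.1667 - (-0.6)² = 22.9733.
  S^{-1} = (1/det) · [[d, -b], [-b, a]] = [[0.1814, 0.0261],
 [0.0261, 0.2438]].

Step 4 — quadratic form (x̄ - mu_0)^T · S^{-1} · (x̄ - mu_0):
  S^{-1} · (x̄ - mu_0) = (0.7037, -0.0987),
  (x̄ - mu_0)^T · [...] = (4)·(0.7037) + (-0.8333)·(-0.0987) = 2.8971.

Step 5 — scale by n: T² = 6 · 2.8971 = 17.3825.

T² ≈ 17.3825
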